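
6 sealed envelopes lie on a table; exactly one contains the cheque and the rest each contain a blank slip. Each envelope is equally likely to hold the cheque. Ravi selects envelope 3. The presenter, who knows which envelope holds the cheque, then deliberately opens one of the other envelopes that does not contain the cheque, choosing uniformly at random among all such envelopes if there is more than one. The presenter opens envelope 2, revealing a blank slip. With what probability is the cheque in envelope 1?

Condition on the true location of the cheque.
If it is in any of envelopes 1, 4, 5, and 6 (prior 1/6 each): the presenter has 4 equally likely choices, so probability 1/4; weight (1/6)·(1/4) = 1/24 each.
If it is in envelope 2 (prior 1/6): the presenter opened envelope 2, so this case is ruled out; weight (1/6)·0 = 0.
If it is in envelope 3 (prior 1/6): the presenter has 5 equally likely choices, so probability 1/5; weight (1/6)·(1/5) = 1/30.
The weights sum to 1/5.
So P(the cheque in envelope 1 | the presenter opened envelope 2) = (1/24) / (1/5) = 5/24.

5/24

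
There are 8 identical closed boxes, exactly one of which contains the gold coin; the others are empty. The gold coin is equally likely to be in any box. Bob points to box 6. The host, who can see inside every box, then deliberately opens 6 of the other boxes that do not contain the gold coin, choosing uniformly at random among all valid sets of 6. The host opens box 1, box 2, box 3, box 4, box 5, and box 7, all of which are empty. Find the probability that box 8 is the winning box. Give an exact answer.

7/8

Condition on the true location of the gold coin.
If it is in any of boxes 1, 2, 3, 4, 5, and 7 (prior 1/8 each): that box was opened and seen not to hold the prize — ruled out; weight (1/8)·0 = 0 each.
If it is in box 6 (prior 1/8): the host has 7 equally likely choices, so probability 1/7; weight (1/8)·(1/7) = 1/56.
If it is in box 8 (prior 1/8): the host has no choice, probability 1; weight (1/8)·1 = 1/8.
The weights sum to 1/7.
So P(the gold coin in box 8 | the host opened box 1, box 2, box 3, box 4, box 5, and box 7) = (1/8) / (1/7) = 7/8.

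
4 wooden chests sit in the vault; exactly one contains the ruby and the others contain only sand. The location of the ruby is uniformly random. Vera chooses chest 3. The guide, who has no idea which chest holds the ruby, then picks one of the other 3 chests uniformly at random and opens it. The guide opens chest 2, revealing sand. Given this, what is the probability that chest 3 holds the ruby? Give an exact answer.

1/3

Because the guide chose which chest to open without knowing where the ruby is, the choice is independent of the prize location. Learning that chest 2 does not hold the ruby simply rules out that one location and leaves the remaining 3 chests still equally likely by symmetry.
So P(the ruby in chest 3) = 1/3.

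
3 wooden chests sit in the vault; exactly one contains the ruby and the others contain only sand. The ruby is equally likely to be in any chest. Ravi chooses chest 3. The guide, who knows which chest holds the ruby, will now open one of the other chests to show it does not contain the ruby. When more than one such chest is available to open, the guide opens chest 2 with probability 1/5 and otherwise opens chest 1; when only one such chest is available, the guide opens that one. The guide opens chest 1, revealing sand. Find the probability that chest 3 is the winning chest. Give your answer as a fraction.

Consider each possible location of the ruby in turn.
If it is in chest 1 (prior 1/3): the guide opened chest 1, so this case is ruled out; weight (1/3)·0 = 0.
If it is in chest 2 (prior 1/3): only chest 1 is available, probability 1; weight (1/3)·1 = 1/3.
If it is in chest 3 (prior 1/3): chest 2 is available but not opened, probability 4/5; weight (1/3)·(4/5) = 4/15.
The weights sum to 3/5.
So P(the ruby in chest 3 | the guide opened chest 1) = (4/15) / (3/5) = 4/9.

4/9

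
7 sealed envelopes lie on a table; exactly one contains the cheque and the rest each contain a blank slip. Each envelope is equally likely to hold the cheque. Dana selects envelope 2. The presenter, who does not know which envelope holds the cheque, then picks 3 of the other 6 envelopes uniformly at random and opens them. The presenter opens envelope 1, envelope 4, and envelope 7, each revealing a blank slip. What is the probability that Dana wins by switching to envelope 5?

1/4

Condition on the true location of the cheque.
If it is in any of envelopes 1, 4, and 7 (prior 1/7 each): that envelope was opened and seen not to hold the prize — ruled out; weight (1/7)·0 = 0 each.
If it is in any of envelopes 2, 3, 5, and 6 (prior 1/7 each): the presenter picks exactly this set with probability 1/20 regardless, and none is the prize; weight (1/7)·(1/20) = 1/140 each.
The weights sum to 1/35.
So P(the cheque in envelope 5 | the presenter opened envelope 1, envelope 4, and envelope 7) = (1/140) / (1/35) = 1/4.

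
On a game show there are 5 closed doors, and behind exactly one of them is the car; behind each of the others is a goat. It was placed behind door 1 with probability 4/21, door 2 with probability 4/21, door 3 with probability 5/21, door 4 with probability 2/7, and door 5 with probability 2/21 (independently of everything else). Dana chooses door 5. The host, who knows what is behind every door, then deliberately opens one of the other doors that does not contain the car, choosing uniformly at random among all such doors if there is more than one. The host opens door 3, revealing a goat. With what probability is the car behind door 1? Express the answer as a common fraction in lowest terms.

Condition on the true location of the car.
If it is behind either of doors 1 and 2 (prior 4/21 each): the host has 3 equally likely choices, so probability 1/3; weight (4/21)·(1/3) = 4/63 each.
If it is behind door 3 (prior 5/21): the host opened door 3, so this case is ruled out; weight (5/21)·0 = 0.
If it is behind door 4 (prior 2/7): the host has 3 equally likely choices, so probability 1/3; weight (2/7)·(1/3) = 2/21.
If it is behind door 5 (prior 2/21): the host has 4 equally likely choices, so probability 1/4; weight (2/21)·(1/4) = 1/42.
The weights sum to 31/126.
So P(the car behind door 1 | the host opened door 3) = (4/63) / (31/126) = 8/31.

8/31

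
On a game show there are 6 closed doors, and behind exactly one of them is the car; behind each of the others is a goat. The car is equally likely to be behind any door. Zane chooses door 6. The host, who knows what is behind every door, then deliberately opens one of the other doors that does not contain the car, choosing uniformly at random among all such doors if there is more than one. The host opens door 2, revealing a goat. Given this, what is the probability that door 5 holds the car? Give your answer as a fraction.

Apply Bayes' rule, conditioning on where the car actually is.
If it is behind any of doors 1, 3, 4, and 5 (prior 1/6 each): the host has 4 equally likely choices, so probability 1/4; weight (1/6)·(1/4) = 1/24 each.
If it is behind door 2 (prior 1/6): the host opened door 2, so this case is ruled out; weight (1/6)·0 = 0.
If it is behind door 6 (prior 1/6): the host has 5 equally likely choices, so probability 1/5; weight (1/6)·(1/5) = 1/30.
The weights sum to 1/5.
So P(the car behind door 5 | the host opened door 2) = (1/24) / (1/5) = 5/24.

5/24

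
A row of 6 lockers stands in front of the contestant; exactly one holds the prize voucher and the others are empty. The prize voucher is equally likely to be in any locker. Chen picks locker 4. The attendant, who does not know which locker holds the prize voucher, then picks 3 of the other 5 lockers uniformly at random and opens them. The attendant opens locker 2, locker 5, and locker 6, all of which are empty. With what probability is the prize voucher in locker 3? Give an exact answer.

Because the attendant chose which lockers to open without knowing where the prize voucher is, the choice is independent of the prize location. Learning that none of the 3 opened lockers holds the prize voucher simply rules out those 3 locations and leaves the remaining 3 lockers still equally likely by symmetry.
So P(the prize voucher in locker 3) = 1/3.

1/3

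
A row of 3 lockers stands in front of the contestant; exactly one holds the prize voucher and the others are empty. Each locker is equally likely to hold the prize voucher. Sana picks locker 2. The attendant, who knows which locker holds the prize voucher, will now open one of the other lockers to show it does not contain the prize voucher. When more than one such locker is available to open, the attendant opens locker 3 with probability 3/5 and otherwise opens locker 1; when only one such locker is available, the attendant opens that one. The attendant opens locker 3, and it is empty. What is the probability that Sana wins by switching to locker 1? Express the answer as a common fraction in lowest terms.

Apply Bayes' rule, conditioning on where the prize voucher actually is.
If it is in locker 1 (prior 1/3): only locker 3 is available, probability 1; weight (1/3)·1 = 1/3.
If it is in locker 2 (prior 1/3): locker 3 is available, opened with probability 3/5; weight (1/3)·(3/5) = 1/5.
If it is in locker 3 (prior 1/3): the attendant opened locker 3, so this case is ruled out; weight (1/3)·0 = 0.
The weights sum to 8/15.
So P(the prize voucher in locker 1 | the attendant opened locker 3) = (1/3) / (8/15) = 5/8.

5/8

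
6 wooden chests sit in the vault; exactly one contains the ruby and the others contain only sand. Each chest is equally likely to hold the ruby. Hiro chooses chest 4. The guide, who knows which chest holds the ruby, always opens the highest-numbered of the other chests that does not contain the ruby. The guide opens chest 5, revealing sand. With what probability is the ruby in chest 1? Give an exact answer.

0

Condition on the true location of the ruby.
If it is in any of chests 1, 2, 3, and 4 (prior 1/6 each): the guide would have opened chest 6 instead, probability 0; weight (1/6)·0 = 0 each.
If it is in chest 5 (prior 1/6): the guide opened chest 5, so this case is ruled out; weight (1/6)·0 = 0.
If it is in chest 6 (prior 1/6): chest 5 is the highest-numbered option available, probability 1; weight (1/6)·1 = 1/6.
The weights sum to 1/6.
So P(the ruby in chest 1 | the guide opened chest 5) = 0 / (1/6) = 0.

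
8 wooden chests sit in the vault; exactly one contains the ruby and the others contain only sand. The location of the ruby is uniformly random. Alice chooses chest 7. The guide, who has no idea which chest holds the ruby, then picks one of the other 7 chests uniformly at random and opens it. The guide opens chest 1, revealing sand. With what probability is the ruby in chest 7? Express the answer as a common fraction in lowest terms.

Consider each possible location of the ruby in turn.
If it is in chest 1 (prior 1/8): the guide opened chest 1, so this case is ruled out; weight (1/8)·0 = 0.
If it is in any of chests 2, 3, 4, 5, 6, 7, and 8 (prior 1/8 each): the guide picks chest 1 with probability 1/7 regardless, and it is not the prize; weight (1/8)·(1/7) = 1/56 each.
The weights sum to 1/8.
So P(the ruby in chest 7 | the guide opened chest 1) = (1/56) / (1/8) = 1/7.

1/7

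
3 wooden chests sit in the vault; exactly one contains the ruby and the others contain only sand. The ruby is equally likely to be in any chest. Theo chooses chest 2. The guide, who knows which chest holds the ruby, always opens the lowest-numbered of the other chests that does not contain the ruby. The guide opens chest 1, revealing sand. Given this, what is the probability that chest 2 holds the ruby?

1/2

Consider each possible location of the ruby in turn.
If it is in chest 1 (prior 1/3): the guide opened chest 1, so this case is ruled out; weight (1/3)·0 = 0.
If it is in either of chests 2 and 3 (prior 1/3 each): chest 1 is the lowest-numbered option available, probability 1; weight (1/3)·1 = 1/3 each.
The weights sum to 2/3.
So P(the ruby in chest 2 | the guide opened chest 1) = (1/3) / (2/3) = 1/2.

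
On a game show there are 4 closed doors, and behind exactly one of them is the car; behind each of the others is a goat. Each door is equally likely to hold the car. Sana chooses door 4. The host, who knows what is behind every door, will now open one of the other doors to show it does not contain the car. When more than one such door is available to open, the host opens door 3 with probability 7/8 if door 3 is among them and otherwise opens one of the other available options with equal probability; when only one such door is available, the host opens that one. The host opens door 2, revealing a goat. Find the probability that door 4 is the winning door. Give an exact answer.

Condition on the true location of the car.
If it is behind door 1 (prior 1/4): door 3 is available but not opened, probability 1/8; weight (1/4)·(1/8) = 1/32.
If it is behind door 2 (prior 1/4): the host opened door 2, so this case is ruled out; weight (1/4)·0 = 0.
If it is behind door 3 (prior 1/4): door 3 holds the prize so is unavailable; the host chooses uniformly among the 2 others, probability 1/2; weight (1/4)·(1/2) = 1/8.
If it is behind door 4 (prior 1/4): door 3 is available but not opened; door 2 gets probability (1 − 7/8)/2 = 1/16; weight (1/4)·(1/16) = 1/64.
The weights sum to 11/64.
So P(the car behind door 4 | the host opened door 2) = (1/64) / (11/64) = 1/11.

1/11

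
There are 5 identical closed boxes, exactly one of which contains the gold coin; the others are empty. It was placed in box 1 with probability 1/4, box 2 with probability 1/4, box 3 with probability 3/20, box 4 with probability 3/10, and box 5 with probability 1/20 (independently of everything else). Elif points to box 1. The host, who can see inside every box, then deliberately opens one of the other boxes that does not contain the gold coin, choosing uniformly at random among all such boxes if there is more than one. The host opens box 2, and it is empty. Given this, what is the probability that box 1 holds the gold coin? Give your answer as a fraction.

3/11

Condition on the true location of the gold coin.
If it is in box 1 (prior 1/4): the host has 4 equally likely choices, so probability 1/4; weight (1/4)·(1/4) = 1/16.
If it is in box 2 (prior 1/4): the host opened box 2, so this case is ruled out; weight (1/4)·0 = 0.
If it is in box 3 (prior 3/20): the host has 3 equally likely choices, so probability 1/3; weight (3/20)·(1/3) = 1/20.
If it is in box 4 (prior 3/10): the host has 3 equally likely choices, so probability 1/3; weight (3/10)·(1/3) = 1/10.
If it is in box 5 (prior 1/20): the host has 3 equally likely choices, so probability 1/3; weight (1/20)·(1/3) = 1/60.
The weights sum to 11/48.
So P(the gold coin in box 1 | the host opened box 2) = (1/16) / (11/48) = 3/11.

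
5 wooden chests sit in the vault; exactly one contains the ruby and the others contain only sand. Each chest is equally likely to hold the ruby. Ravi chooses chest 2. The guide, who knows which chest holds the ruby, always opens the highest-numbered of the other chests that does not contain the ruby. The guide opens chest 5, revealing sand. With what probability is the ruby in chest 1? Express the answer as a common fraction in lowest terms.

1/4

Apply Bayes' rule, conditioning on where the ruby actually is.
If it is in any of chests 1, 2, 3, and 4 (prior 1/5 each): chest 5 is the highest-numbered option available, probability 1; weight (1/5)·1 = 1/5 each.
If it is in chest 5 (prior 1/5): the guide opened chest 5, so this case is ruled out; weight (1/5)·0 = 0.
The weights sum to 4/5.
So P(the ruby in chest 1 | the guide opened chest 5) = (1/5) / (4/5) = 1/4.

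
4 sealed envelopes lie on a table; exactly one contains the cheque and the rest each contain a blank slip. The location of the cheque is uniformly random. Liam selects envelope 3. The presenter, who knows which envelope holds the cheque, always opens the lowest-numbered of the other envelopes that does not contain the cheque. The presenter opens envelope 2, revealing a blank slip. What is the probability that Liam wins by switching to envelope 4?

Consider each possible location of the cheque in turn.
If it is in envelope 1 (prior 1/4): envelope 2 is the lowest-numbered option available, probability 1; weight (1/4)·1 = 1/4.
If it is in envelope 2 (prior 1/4): the presenter opened envelope 2, so this case is ruled out; weight (1/4)·0 = 0.
If it is in either of envelopes 3 and 4 (prior 1/4 each): the presenter would have opened envelope 1 instead, probability 0; weight (1/4)·0 = 0 each.
The weights sum to 1/4.
So P(the cheque in envelope 4 | the presenter opened envelope 2) = 0 / (1/4) = 0.

0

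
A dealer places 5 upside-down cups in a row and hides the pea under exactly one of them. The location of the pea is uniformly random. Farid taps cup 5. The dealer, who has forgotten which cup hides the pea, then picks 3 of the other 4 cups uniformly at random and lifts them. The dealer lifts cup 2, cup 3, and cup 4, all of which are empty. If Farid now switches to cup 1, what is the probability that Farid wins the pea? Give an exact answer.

Condition on the true location of the pea.
If it is under either of cups 1 and 5 (prior 1/5 each): the dealer picks exactly this set with probability 1/4 regardless, and none is the prize; weight (1/5)·(1/4) = 1/20 each.
If it is under any of cups 2, 3, and 4 (prior 1/5 each): that cup was opened and seen not to hold the prize — ruled out; weight (1/5)·0 = 0 each.
The weights sum to 1/10.
So P(the pea under cup 1 | the dealer opened cup 2, cup 3, and cup 4) = (1/20) / (1/10) = 1/2.

1/2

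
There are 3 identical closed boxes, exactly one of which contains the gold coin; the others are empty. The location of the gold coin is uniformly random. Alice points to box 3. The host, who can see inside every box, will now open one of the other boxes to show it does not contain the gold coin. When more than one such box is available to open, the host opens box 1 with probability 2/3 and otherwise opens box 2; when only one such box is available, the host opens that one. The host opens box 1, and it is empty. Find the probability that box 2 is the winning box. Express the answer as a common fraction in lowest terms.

3/5

Apply Bayes' rule, conditioning on where the gold coin actually is.
If it is in box 1 (prior 1/3): the host opened box 1, so this case is ruled out; weight (1/3)·0 = 0.
If it is in box 2 (prior 1/3): only box 1 is available, probability 1; weight (1/3)·1 = 1/3.
If it is in box 3 (prior 1/3): box 1 is available, opened with probability 2/3; weight (1/3)·(2/3) = 2/9.
The weights sum to 5/9.
So P(the gold coin in box 2 | the host opened box 1) = (1/3) / (5/9) = 3/5.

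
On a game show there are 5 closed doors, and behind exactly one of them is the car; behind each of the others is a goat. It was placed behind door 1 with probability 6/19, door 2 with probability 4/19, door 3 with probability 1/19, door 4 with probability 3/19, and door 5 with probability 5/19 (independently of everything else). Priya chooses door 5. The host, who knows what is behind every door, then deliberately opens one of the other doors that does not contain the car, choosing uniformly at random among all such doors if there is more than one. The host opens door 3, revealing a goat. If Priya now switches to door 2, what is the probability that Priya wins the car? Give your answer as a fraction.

16/67

Apply Bayes' rule, conditioning on where the car actually is.
If it is behind door 1 (prior 6/19): the host has 3 equally likely choices, so probability 1/3; weight (6/19)·(1/3) = 2/19.
If it is behind door 2 (prior 4/19): the host has 3 equally likely choices, so probability 1/3; weight (4/19)·(1/3) = 4/57.
If it is behind door 3 (prior 1/19): the host opened door 3, so this case is ruled out; weight (1/19)·0 = 0.
If it is behind door 4 (prior 3/19): the host has 3 equally likely choices, so probability 1/3; weight (3/19)·(1/3) = 1/19.
If it is behind door 5 (prior 5/19): the host has 4 equally likely choices, so probability 1/4; weight (5/19)·(1/4) = 5/76.
The weights sum to 67/228.
So P(the car behind door 2 | the host opened door 3) = (4/57) / (67/228) = 16/67.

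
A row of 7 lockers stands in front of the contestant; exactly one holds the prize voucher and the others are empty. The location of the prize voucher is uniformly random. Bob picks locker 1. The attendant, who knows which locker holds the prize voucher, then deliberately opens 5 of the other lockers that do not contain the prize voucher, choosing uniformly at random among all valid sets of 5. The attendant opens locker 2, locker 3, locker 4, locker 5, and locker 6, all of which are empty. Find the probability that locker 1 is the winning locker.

1/7

Condition on the true location of the prize voucher.
If it is in locker 1 (prior 1/7): the attendant has 6 equally likely choices, so probability 1/6; weight (1/7)·(1/6) = 1/42.
If it is in any of lockers 2, 3, 4, 5, and 6 (prior 1/7 each): that locker was opened and seen not to hold the prize — ruled out; weight (1/7)·0 = 0 each.
If it is in locker 7 (prior 1/7): the attendant has no choice, probability 1; weight (1/7)·1 = 1/7.
The weights sum to 1/6.
So P(the prize voucher in locker 1 | the attendant opened locker 2, locker 3, locker 4, locker 5, and locker 6) = (1/42) / (1/6) = 1/7.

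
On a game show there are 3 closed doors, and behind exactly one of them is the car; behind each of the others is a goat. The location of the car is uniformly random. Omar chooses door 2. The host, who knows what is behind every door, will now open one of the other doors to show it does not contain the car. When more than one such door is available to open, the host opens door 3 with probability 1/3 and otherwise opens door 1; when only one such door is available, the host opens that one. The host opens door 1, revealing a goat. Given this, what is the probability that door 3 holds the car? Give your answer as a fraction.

3/5

Consider each possible location of the car in turn.
If it is behind door 1 (prior 1/3): the host opened door 1, so this case is ruled out; weight (1/3)·0 = 0.
If it is behind door 2 (prior 1/3): door 3 is available but not opened, probability 2/3; weight (1/3)·(2/3) = 2/9.
If it is behind door 3 (prior 1/3): only door 1 is available, probability 1; weight (1/3)·1 = 1/3.
The weights sum to 5/9.
So P(the car behind door 3 | the host opened door 1) = (1/3) / (5/9) = 3/5.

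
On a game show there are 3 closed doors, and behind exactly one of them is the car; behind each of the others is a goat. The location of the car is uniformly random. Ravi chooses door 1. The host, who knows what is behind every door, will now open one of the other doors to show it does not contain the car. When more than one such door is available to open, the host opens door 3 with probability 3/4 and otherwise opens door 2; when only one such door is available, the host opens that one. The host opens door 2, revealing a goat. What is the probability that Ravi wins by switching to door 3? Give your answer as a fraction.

Consider each possible location of the car in turn.
If it is behind door 1 (prior 1/3): door 3 is available but not opened, probability 1/4; weight (1/3)·(1/4) = 1/12.
If it is behind door 2 (prior 1/3): the host opened door 2, so this case is ruled out; weight (1/3)·0 = 0.
If it is behind door 3 (prior 1/3): only door 2 is available, probability 1; weight (1/3)·1 = 1/3.
The weights sum to 5/12.
So P(the car behind door 3 | the host opened door 2) = (1/3) / (5/12) = 4/5.

4/5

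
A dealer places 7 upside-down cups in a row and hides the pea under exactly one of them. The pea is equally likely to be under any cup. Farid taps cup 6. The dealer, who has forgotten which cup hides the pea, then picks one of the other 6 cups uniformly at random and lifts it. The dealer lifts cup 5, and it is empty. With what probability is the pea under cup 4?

1/6

Because the dealer chose which cup to lift without knowing where the pea is, the choice is independent of the prize location. Learning that cup 5 does not hold the pea simply rules out that one location and leaves the remaining 6 cups still equally likely by symmetry.
So P(the pea under cup 4) = 1/6.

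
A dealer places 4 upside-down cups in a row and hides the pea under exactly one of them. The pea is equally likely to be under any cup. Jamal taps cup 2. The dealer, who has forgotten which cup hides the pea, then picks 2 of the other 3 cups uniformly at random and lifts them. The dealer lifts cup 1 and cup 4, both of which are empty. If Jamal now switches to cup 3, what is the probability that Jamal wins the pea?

Condition on the true location of the pea.
If it is under either of cups 1 and 4 (prior 1/4 each): that cup was opened and seen not to hold the prize — ruled out; weight (1/4)·0 = 0 each.
If it is under either of cups 2 and 3 (prior 1/4 each): the dealer picks exactly this set with probability 1/3 regardless, and none is the prize; weight (1/4)·(1/3) = 1/12 each.
The weights sum to 1/6.
So P(the pea under cup 3 | the dealer opened cup 1 and cup 4) = (1/12) / (1/6) = 1/2.

1/2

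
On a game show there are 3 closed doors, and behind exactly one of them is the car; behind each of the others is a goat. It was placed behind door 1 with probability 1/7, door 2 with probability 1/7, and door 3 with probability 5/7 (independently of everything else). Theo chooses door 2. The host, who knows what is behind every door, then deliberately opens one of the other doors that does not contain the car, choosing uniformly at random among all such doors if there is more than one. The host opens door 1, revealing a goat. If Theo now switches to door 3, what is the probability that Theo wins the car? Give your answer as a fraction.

10/11

Condition on the true location of the car.
If it is behind door 1 (prior 1/7): the host opened door 1, so this case is ruled out; weight (1/7)·0 = 0.
If it is behind door 2 (prior 1/7): the host has 2 equally likely choices, so probability 1/2; weight (1/7)·(1/2) = 1/14.
If it is behind door 3 (prior 5/7): the host has no choice, probability 1; weight (5/7)·1 = 5/7.
The weights sum to 11/14.
So P(the car behind door 3 | the host opened door 1) = (5/7) / (11/14) = 10/11.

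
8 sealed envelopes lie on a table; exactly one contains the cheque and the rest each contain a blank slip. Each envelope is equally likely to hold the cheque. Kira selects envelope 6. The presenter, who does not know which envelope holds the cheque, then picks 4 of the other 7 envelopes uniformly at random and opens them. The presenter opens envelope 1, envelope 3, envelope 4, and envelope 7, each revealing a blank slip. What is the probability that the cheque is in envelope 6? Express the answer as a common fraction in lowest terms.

1/4

Consider each possible location of the cheque in turn.
If it is in any of envelopes 1, 3, 4, and 7 (prior 1/8 each): that envelope was opened and seen not to hold the prize — ruled out; weight (1/8)·0 = 0 each.
If it is in any of envelopes 2, 5, 6, and 8 (prior 1/8 each): the presenter picks exactly this set with probability 1/35 regardless, and none is the prize; weight (1/8)·(1/35) = 1/280 each.
The weights sum to 1/70.
So P(the cheque in envelope 6 | the presenter opened envelope 1, envelope 3, envelope 4, and envelope 7) = (1/280) / (1/70) = 1/4.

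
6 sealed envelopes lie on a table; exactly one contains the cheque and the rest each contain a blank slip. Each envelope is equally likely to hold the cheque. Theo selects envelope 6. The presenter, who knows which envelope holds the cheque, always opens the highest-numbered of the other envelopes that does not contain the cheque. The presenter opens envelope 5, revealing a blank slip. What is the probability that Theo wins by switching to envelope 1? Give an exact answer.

Condition on the true location of the cheque.
If it is in any of envelopes 1, 2, 3, 4, and 6 (prior 1/6 each): envelope 5 is the highest-numbered option available, probability 1; weight (1/6)·1 = 1/6 each.
If it is in envelope 5 (prior 1/6): the presenter opened envelope 5, so this case is ruled out; weight (1/6)·0 = 0.
The weights sum to 5/6.
So P(the cheque in envelope 1 | the presenter opened envelope 5) = (1/6) / (5/6) = 1/5.

1/5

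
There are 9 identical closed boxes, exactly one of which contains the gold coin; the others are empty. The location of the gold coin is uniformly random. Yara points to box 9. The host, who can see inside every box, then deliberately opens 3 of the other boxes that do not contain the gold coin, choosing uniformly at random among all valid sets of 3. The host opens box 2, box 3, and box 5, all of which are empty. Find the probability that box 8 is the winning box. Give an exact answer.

8/45

Consider each possible location of the gold coin in turn.
If it is in any of boxes 1, 4, 6, 7, and 8 (prior 1/9 each): the host has 35 equally likely choices, so probability 1/35; weight (1/9)·(1/35) = 1/315 each.
If it is in any of boxes 2, 3, and 5 (prior 1/9 each): that box was opened and seen not to hold the prize — ruled out; weight (1/9)·0 = 0 each.
If it is in box 9 (prior 1/9): the host has 56 equally likely choices, so probability 1/56; weight (1/9)·(1/56) = 1/504.
The weights sum to 1/56.
So P(the gold coin in box 8 | the host opened box 2, box 3, and box 5) = (1/315) / (1/56) = 8/45.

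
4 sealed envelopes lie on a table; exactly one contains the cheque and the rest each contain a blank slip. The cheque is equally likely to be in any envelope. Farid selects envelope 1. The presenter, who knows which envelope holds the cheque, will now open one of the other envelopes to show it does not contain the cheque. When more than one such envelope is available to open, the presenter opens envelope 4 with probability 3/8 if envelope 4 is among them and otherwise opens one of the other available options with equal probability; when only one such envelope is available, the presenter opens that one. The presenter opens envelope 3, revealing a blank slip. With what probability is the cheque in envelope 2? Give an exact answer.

10/23

Apply Bayes' rule, conditioning on where the cheque actually is.
If it is in envelope 1 (prior 1/4): envelope 4 is available but not opened; envelope 3 gets probability (1 − 3/8)/2 = 5/16; weight (1/4)·(5/16) = 5/64.
If it is in envelope 2 (prior 1/4): envelope 4 is available but not opened, probability 5/8; weight (1/4)·(5/8) = 5/32.
If it is in envelope 3 (prior 1/4): the presenter opened envelope 3, so this case is ruled out; weight (1/4)·0 = 0.
If it is in envelope 4 (prior 1/4): envelope 4 holds the prize so is unavailable; the presenter chooses uniformly among the 2 others, probability 1/2; weight (1/4)·(1/2) = 1/8.
The weights sum to 23/64.
So P(the cheque in envelope 2 | the presenter opened envelope 3) = (5/32) / (23/64) = 10/23.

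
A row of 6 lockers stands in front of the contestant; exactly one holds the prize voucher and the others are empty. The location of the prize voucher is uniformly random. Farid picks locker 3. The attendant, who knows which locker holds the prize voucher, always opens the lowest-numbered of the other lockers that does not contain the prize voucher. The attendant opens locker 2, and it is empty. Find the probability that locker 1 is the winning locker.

Condition on the true location of the prize voucher.
If it is in locker 1 (prior 1/6): locker 2 is the lowest-numbered option available, probability 1; weight (1/6)·1 = 1/6.
If it is in locker 2 (prior 1/6): the attendant opened locker 2, so this case is ruled out; weight (1/6)·0 = 0.
If it is in any of lockers 3, 4, 5, and 6 (prior 1/6 each): the attendant would have opened locker 1 instead, probability 0; weight (1/6)·0 = 0 each.
The weights sum to 1/6.
So P(the prize voucher in locker 1 | the attendant opened locker 2) = (1/6) / (1/6) = 1.

1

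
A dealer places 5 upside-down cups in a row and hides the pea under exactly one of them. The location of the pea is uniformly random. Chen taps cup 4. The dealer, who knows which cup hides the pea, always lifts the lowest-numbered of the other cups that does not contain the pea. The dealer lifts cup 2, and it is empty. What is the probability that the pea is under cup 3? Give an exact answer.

0

Apply Bayes' rule, conditioning on where the pea actually is.
If it is under cup 1 (prior 1/5): cup 2 is the lowest-numbered option available, probability 1; weight (1/5)·1 = 1/5.
If it is under cup 2 (prior 1/5): the dealer opened cup 2, so this case is ruled out; weight (1/5)·0 = 0.
If it is under any of cups 3, 4, and 5 (prior 1/5 each): the dealer would have opened cup 1 instead, probability 0; weight (1/5)·0 = 0 each.
The weights sum to 1/5.
So P(the pea under cup 3 | the dealer opened cup 2) = 0 / (1/5) = 0.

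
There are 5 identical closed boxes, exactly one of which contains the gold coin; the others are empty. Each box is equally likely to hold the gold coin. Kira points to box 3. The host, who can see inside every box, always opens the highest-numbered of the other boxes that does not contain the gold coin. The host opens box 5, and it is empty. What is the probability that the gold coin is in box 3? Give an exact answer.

Apply Bayes' rule, conditioning on where the gold coin actually is.
If it is in any of boxes 1, 2, 3, and 4 (prior 1/5 each): box 5 is the highest-numbered option available, probability 1; weight (1/5)·1 = 1/5 each.
If it is in box 5 (prior 1/5): the host opened box 5, so this case is ruled out; weight (1/5)·0 = 0.
The weights sum to 4/5.
So P(the gold coin in box 3 | the host opened box 5) = (1/5) / (4/5) = 1/4.

1/4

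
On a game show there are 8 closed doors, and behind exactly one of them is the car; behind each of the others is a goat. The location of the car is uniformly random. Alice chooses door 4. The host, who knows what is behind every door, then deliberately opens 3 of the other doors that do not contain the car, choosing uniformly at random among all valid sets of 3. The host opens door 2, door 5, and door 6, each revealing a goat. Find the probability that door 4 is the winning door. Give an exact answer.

Condition on the true location of the car.
If it is behind any of doors 1, 3, 7, and 8 (prior 1/8 each): the host has 20 equally likely choices, so probability 1/20; weight (1/8)·(1/20) = 1/160 each.
If it is behind any of doors 2, 5, and 6 (prior 1/8 each): that door was opened and seen not to hold the prize — ruled out; weight (1/8)·0 = 0 each.
If it is behind door 4 (prior 1/8): the host has 35 equally likely choices, so probability 1/35; weight (1/8)·(1/35) = 1/280.
The weights sum to 1/35.
So P(the car behind door 4 | the host opened door 2, door 5, and door 6) = (1/280) / (1/35) = 1/8.

1/8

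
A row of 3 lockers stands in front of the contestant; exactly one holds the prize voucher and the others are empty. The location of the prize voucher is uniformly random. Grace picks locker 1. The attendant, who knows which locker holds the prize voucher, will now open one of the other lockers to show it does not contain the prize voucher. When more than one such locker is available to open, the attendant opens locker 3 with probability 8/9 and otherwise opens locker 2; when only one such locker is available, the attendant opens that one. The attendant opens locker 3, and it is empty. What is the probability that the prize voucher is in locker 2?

9/17

Apply Bayes' rule, conditioning on where the prize voucher actually is.
If it is in locker 1 (prior 1/3): locker 3 is available, opened with probability 8/9; weight (1/3)·(8/9) = 8/27.
If it is in locker 2 (prior 1/3): only locker 3 is available, probability 1; weight (1/3)·1 = 1/3.
If it is in locker 3 (prior 1/3): the attendant opened locker 3, so this case is ruled out; weight (1/3)·0 = 0.
The weights sum to 17/27.
So P(the prize voucher in locker 2 | the attendant opened locker 3) = (1/3) / (17/27) = 9/17.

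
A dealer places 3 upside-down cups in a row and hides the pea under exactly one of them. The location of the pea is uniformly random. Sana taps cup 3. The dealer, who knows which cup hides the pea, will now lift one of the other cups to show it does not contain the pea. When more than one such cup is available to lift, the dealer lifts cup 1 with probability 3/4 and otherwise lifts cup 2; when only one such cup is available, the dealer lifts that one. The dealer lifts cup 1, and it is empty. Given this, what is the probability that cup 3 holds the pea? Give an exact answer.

Apply Bayes' rule, conditioning on where the pea actually is.
If it is under cup 1 (prior 1/3): the dealer opened cup 1, so this case is ruled out; weight (1/3)·0 = 0.
If it is under cup 2 (prior 1/3): only cup 1 is available, probability 1; weight (1/3)·1 = 1/3.
If it is under cup 3 (prior 1/3): cup 1 is available, opened with probability 3/4; weight (1/3)·(3/4) = 1/4.
The weights sum to 7/12.
So P(the pea under cup 3 | the dealer opened cup 1) = (1/4) / (7/12) = 3/7.

3/7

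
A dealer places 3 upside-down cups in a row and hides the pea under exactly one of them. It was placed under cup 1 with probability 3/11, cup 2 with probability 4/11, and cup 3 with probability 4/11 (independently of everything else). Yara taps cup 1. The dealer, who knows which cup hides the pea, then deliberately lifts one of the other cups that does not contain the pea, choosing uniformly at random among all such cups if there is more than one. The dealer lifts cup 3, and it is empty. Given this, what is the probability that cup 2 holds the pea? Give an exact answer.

8/11

Condition on the true location of the pea.
If it is under cup 1 (prior 3/11): the dealer has 2 equally likely choices, so probability 1/2; weight (3/11)·(1/2) = 3/22.
If it is under cup 2 (prior 4/11): the dealer has no choice, probability 1; weight (4/11)·1 = 4/11.
If it is under cup 3 (prior 4/11): the dealer opened cup 3, so this case is ruled out; weight (4/11)·0 = 0.
The weights sum to 1/2.
So P(the pea under cup 2 | the dealer opened cup 3) = (4/11) / (1/2) = 8/11.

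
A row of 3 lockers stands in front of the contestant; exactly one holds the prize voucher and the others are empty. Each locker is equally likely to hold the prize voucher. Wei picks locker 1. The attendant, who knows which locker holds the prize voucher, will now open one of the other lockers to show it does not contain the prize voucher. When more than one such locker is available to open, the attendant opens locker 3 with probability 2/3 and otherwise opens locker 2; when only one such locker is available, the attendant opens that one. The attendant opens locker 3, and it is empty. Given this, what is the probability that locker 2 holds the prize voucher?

3/5

Apply Bayes' rule, conditioning on where the prize voucher actually is.
If it is in locker 1 (prior 1/3): locker 3 is available, opened with probability 2/3; weight (1/3)·(2/3) = 2/9.
If it is in locker 2 (prior 1/3): only locker 3 is available, probability 1; weight (1/3)·1 = 1/3.
If it is in locker 3 (prior 1/3): the attendant opened locker 3, so this case is ruled out; weight (1/3)·0 = 0.
The weights sum to 5/9.
So P(the prize voucher in locker 2 | the attendant opened locker 3) = (1/3) / (5/9) = 3/5.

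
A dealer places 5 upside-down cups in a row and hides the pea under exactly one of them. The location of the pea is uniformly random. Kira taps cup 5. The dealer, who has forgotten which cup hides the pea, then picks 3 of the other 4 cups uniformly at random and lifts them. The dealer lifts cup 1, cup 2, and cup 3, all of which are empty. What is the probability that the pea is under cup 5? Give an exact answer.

Apply Bayes' rule, conditioning on where the pea actually is.
If it is under any of cups 1, 2, and 3 (prior 1/5 each): that cup was opened and seen not to hold the prize — ruled out; weight (1/5)·0 = 0 each.
If it is under either of cups 4 and 5 (prior 1/5 each): the dealer picks exactly this set with probability 1/4 regardless, and none is the prize; weight (1/5)·(1/4) = 1/20 each.
The weights sum to 1/10.
So P(the pea under cup 5 | the dealer opened cup 1, cup 2, and cup 3) = (1/20) / (1/10) = 1/2.

1/2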